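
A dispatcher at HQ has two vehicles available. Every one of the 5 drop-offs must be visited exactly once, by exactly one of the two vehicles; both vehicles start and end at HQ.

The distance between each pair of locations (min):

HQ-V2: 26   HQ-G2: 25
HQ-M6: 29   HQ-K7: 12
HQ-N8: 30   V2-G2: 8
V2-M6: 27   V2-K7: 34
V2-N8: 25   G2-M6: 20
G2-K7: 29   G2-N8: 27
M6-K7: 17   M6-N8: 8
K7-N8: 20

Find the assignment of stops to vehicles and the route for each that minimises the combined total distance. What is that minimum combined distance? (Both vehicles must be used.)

116 min — the smallest possible combined total.

There are 2^4 − 1 = 15 ways to divide the 5 stops into two non-empty groups. For each, the best each vehicle can do is its own shortest tour through its group:
  {V2} + {G2, M6, K7, N8}: 52 + 85 = 137
  {G2} + {V2, M6, K7, N8}: 50 + 88 = 138
  {V2, G2} + {M6, K7, N8}: 59 + 67 = 126
  {M6} + {V2, G2, K7, N8}: 58 + 90 = 148
  {V2, M6} + {G2, K7, N8}: 82 + 84 = 166
  {G2, M6} + {V2, K7, N8}: 74 + 83 = 157
  … (15 splits in total)
  {K7} + {V2, G2, M6, N8}: 24 + 92 = 116  ← best
Best: vehicle 1 HQ → K7 → HQ = 24; vehicle 2 HQ → V2 → G2 → M6 → N8 → HQ = 92; combined 116.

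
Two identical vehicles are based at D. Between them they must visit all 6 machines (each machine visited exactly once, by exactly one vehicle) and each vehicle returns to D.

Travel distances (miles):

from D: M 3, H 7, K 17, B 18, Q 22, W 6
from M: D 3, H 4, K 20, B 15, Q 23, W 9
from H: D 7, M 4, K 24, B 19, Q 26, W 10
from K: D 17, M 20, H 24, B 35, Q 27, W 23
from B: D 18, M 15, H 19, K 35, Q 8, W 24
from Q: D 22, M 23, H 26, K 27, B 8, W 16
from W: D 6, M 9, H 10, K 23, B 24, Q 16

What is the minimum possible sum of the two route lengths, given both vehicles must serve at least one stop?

90 miles — the smallest possible combined total.

Check every non-empty split of the stops between the two vehicles; for each half take its own optimal tour:
  {M} + {H, K, B, Q, W}: 6 + 87 = 93
  {H} + {M, K, B, Q, W}: 14 + 82 = 96
  {M, H} + {K, B, Q, W}: 14 + 82 = 96
  {K} + {M, H, B, Q, W}: 34 + 56 = 90
  {M, K} + {H, B, Q, W}: 40 + 56 = 96
  {H, K} + {M, B, Q, W}: 48 + 48 = 96
  … (31 splits in total)
Best: vehicle 1 D → K → D = 34; vehicle 2 D → M → H → B → Q → W → D = 56; combined 90.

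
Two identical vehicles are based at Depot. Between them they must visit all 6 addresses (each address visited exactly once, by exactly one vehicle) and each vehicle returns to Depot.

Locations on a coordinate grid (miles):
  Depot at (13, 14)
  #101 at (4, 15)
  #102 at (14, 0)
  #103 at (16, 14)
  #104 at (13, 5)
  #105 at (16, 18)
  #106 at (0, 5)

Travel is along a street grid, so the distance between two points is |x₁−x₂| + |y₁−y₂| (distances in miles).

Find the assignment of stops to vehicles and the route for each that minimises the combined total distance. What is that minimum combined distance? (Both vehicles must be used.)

72 miles — the smallest possible combined total.

There are 2^5 − 1 = 31 ways to divide the 6 stops into two non-empty groups. For each, the best each vehicle can do is its own shortest tour through its group:
  {#101} + {#102, #103, #104, #105, #106}: 20 + 68 = 88
  {#102} + {#101, #103, #104, #105, #106}: 30 + 58 = 88
  {#101, #102} + {#103, #104, #105, #106}: 50 + 58 = 108
  {#103} + {#101, #102, #104, #105, #106}: 6 + 70 = 76
  {#101, #103} + {#102, #104, #105, #106}: 26 + 68 = 94
  {#102, #103} + {#101, #104, #105, #106}: 34 + 58 = 92
  … (31 splits in total)
  {#103, #105} + {#101, #102, #104, #106}: 14 + 58 = 72  ← best
Best: vehicle 1 Depot → #103 → #105 → Depot = 14; vehicle 2 Depot → #101 → #106 → #102 → #104 → Depot = 58; combined 72.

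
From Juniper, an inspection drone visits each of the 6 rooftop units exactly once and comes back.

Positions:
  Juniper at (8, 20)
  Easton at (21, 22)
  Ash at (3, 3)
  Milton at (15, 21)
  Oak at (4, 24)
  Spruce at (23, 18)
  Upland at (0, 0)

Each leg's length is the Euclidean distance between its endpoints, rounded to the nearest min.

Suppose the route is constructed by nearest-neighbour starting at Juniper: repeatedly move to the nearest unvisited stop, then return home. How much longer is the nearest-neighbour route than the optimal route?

Excess over optimum: 2 min.

Juniper: Oak=6, Milton=7, Easton=13, Spruce=15, Ash=18, Upland=22 ⇒ Oak
Oak: Milton=11, Easton=17, Spruce=20, Ash=21, Upland=24 ⇒ Milton
Milton: Easton=6, Spruce=9, Ash=22, Upland=26 ⇒ Easton
Easton: Spruce=4, Ash=26, Upland=30 ⇒ Spruce
Spruce: Ash=25, Upland=29 ⇒ Ash
Ash: Upland=4 ⇒ Upland
NN route Juniper → Oak → Milton → Easton → Spruce → Ash → Upland → Juniper costs 78.
Optimal: Juniper → Milton → Easton → Spruce → Ash → Upland → Oak → Juniper costs 76 (by enumerating all 360 distinct tours).
Excess = 78 − 76 = 2.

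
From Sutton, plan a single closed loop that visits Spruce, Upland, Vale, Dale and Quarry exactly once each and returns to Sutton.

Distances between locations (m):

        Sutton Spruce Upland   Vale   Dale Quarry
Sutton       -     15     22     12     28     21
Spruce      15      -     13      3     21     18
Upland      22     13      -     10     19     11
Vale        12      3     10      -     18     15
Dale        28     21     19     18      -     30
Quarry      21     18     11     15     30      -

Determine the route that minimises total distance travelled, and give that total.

Shortest round trip = 87 m.

With 5 stops there are 5!/2 = 60 distinct round trips (a route and its reverse cost the same).
Sutton-Spruce-Upland-Vale-Dale-Quarry-Sutton: 15+13+10+18+30+21 = 107
Sutton-Spruce-Upland-Vale-Quarry-Dale-Sutton: 15+13+10+15+30+28 = 111
Sutton-Spruce-Upland-Dale-Vale-Quarry-Sutton: 15+13+19+18+15+21 = 101
Sutton-Spruce-Upland-Dale-Quarry-Vale-Sutton: 15+13+19+30+15+12 = 104
Sutton-Spruce-Upland-Quarry-Vale-Dale-Sutton: 15+13+11+15+18+28 = 100
Sutton-Spruce-Upland-Quarry-Dale-Vale-Sutton: 15+13+11+30+18+12 = 99
Sutton-Spruce-Vale-Upland-Dale-Quarry-Sutton: 15+3+10+19+30+21 = 98
Sutton-Spruce-Vale-Upland-Quarry-Dale-Sutton: 15+3+10+11+30+28 = 97
Sutton-Spruce-Vale-Dale-Upland-Quarry-Sutton: 15+3+18+19+11+21 = 87
Sutton-Spruce-Vale-Dale-Quarry-Upland-Sutton: 15+3+18+30+11+22 = 99
Sutton-Spruce-Vale-Quarry-Upland-Dale-Sutton: 15+3+15+11+19+28 = 91
Sutton-Spruce-Vale-Quarry-Dale-Upland-Sutton: 15+3+15+30+19+22 = 104
Sutton-Spruce-Dale-Upland-Vale-Quarry-Sutton: 15+21+19+10+15+21 = 101
Sutton-Spruce-Dale-Upland-Quarry-Vale-Sutton: 15+21+19+11+15+12 = 93
… (46 more)
The minimum is 87.
One optimal route: Sutton → Spruce → Vale → Dale → Upland → Quarry → Sutton (or its reverse).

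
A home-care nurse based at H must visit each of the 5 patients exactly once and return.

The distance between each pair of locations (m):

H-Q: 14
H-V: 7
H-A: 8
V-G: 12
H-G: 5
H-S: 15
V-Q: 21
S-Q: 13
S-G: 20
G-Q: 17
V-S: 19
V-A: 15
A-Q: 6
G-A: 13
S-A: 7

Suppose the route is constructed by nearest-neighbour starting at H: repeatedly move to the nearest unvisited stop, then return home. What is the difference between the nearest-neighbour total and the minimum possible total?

From H: G=5, V=7, A=8, Q=14, S=15 → choose G (5).
From G: V=12, A=13, Q=17, S=20 → choose V (12).
From V: A=15, S=19, Q=21 → choose A (15).
From A: Q=6, S=7 → choose Q (6).
From Q: S=13 → choose S (13).
NN route H → G → V → A → Q → S → H costs 66.
Optimal: H → V → S → A → Q → G → H costs 61 (by enumerating all 60 distinct tours).
Excess = 66 − 61 = 5.

Excess over optimum: 5 m.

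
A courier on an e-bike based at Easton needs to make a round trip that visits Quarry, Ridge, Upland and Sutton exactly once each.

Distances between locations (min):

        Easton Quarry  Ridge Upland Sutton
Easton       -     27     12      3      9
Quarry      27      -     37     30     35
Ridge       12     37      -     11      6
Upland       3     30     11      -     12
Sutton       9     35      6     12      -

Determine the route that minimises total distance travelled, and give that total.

Easton → Quarry → Ridge → Upland → Sutton → Easton: 27+37+11+12+9 = 96
Easton → Quarry → Ridge → Sutton → Upland → Easton: 27+37+6+12+3 = 85
Easton → Quarry → Upland → Ridge → Sutton → Easton: 27+30+11+6+9 = 83
Easton → Quarry → Upland → Sutton → Ridge → Easton: 27+30+12+6+12 = 87
Easton → Quarry → Sutton → Ridge → Upland → Easton: 27+35+6+11+3 = 82
Easton → Quarry → Sutton → Upland → Ridge → Easton: 27+35+12+11+12 = 97
Easton → Ridge → Quarry → Upland → Sutton → Easton: 12+37+30+12+9 = 100
Easton → Ridge → Quarry → Sutton → Upland → Easton: 12+37+35+12+3 = 99
Easton → Ridge → Upland → Quarry → Sutton → Easton: 12+11+30+35+9 = 97
Easton → Ridge → Sutton → Quarry → Upland → Easton: 12+6+35+30+3 = 86
Easton → Upland → Quarry → Ridge → Sutton → Easton: 3+30+37+6+9 = 85
Easton → Upland → Ridge → Quarry → Sutton → Easton: 3+11+37+35+9 = 95
The minimum is 82.
One optimal route: Easton → Quarry → Sutton → Ridge → Upland → Easton (or its reverse).

82 min — the shortest possible round trip.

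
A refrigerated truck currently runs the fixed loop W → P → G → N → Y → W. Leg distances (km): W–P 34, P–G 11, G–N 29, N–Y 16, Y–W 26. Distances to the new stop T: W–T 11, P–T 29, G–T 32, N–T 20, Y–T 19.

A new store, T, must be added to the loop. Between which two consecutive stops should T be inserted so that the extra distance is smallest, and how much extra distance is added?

Insertion cost between consecutive stops i–j is d(i,T) + d(T,j) − d(i,j):
  between W and P: 11 + 29 − 34 = 6
  between P and G: 29 + 32 − 11 = 50
  between G and N: 32 + 20 − 29 = 23
  between N and Y: 20 + 19 − 16 = 23
  between Y and W: 19 + 11 − 26 = 4
Cheapest insertion is between Y and W, adding 4.
New total = 116 + 4 = 120.

+4 km — insert T between Y and W.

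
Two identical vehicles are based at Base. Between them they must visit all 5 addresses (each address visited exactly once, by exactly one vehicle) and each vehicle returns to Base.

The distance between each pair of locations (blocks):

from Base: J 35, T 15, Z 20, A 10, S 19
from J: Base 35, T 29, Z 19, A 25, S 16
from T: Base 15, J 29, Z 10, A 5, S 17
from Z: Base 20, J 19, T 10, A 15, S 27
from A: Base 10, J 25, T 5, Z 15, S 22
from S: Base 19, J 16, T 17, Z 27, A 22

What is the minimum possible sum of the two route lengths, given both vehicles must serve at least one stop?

Try each way of splitting the stops between the two vehicles (each non-empty) and, for each split, find the best tour for each vehicle:
  {J} + {T, Z, A, S}: 70 + 71 = 141
  {T} + {J, Z, A, S}: 30 + 79 = 109
  {J, T} + {Z, A, S}: 79 + 71 = 150
  {Z} + {J, T, A, S}: 40 + 79 = 119
  {J, Z} + {T, A, S}: 74 + 51 = 125
  {T, Z} + {J, A, S}: 45 + 70 = 115
  … (15 splits in total)
  {A} + {J, T, Z, S}: 20 + 79 = 99  ← best
Best: vehicle 1 Base → A → Base = 20; vehicle 2 Base → T → Z → J → S → Base = 79; combined 99.

Minimum combined distance: 99 blocks.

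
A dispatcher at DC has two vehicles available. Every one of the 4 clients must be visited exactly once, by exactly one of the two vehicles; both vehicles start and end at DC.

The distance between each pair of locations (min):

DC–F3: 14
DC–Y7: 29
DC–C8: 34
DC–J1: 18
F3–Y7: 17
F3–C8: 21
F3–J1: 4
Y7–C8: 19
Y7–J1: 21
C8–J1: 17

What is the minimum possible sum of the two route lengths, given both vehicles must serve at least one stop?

There are 2^3 − 1 = 7 ways to divide the 4 stops into two non-empty groups. For each, the best each vehicle can do is its own shortest tour through its group:
  {F3} + {Y7, C8, J1}: 28 + 83 = 111
  {Y7} + {F3, C8, J1}: 58 + 69 = 127
  {F3, Y7} + {C8, J1}: 60 + 69 = 129
  {C8} + {F3, Y7, J1}: 68 + 68 = 136
  {F3, C8} + {Y7, J1}: 69 + 68 = 137
  {Y7, C8} + {F3, J1}: 82 + 36 = 118
  … (7 splits in total)
Best: vehicle 1 DC → F3 → DC = 28; vehicle 2 DC → Y7 → C8 → J1 → DC = 83; combined 111.

111 min — the smallest possible combined total.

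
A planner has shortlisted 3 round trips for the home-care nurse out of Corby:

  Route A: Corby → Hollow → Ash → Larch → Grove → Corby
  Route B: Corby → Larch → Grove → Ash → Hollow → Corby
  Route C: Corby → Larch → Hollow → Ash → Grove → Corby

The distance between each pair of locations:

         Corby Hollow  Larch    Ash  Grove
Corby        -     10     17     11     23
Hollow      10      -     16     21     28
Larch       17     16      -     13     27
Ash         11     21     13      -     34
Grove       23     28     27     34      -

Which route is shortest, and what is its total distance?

Route A: 10 + 21 + 13 + 27 + 23 = 94
Route B: 17 + 27 + 34 + 21 + 10 = 109
Route C: 17 + 16 + 21 + 34 + 23 = 111

Shortest is Route A, total 94.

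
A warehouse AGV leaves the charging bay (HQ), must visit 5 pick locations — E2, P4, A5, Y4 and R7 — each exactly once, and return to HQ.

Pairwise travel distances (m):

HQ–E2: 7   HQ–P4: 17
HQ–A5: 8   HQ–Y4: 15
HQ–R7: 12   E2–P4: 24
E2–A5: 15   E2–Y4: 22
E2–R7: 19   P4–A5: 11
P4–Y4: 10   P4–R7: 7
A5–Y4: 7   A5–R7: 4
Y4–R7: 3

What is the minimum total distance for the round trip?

HQ - E2 - P4 - A5 - Y4 - R7 - HQ: 7+24+11+7+3+12 = 64
HQ - E2 - P4 - A5 - R7 - Y4 - HQ: 7+24+11+4+3+15 = 64
HQ - E2 - P4 - Y4 - A5 - R7 - HQ: 7+24+10+7+4+12 = 64
HQ - E2 - P4 - Y4 - R7 - A5 - HQ: 7+24+10+3+4+8 = 56
HQ - E2 - P4 - R7 - A5 - Y4 - HQ: 7+24+7+4+7+15 = 64
HQ - E2 - P4 - R7 - Y4 - A5 - HQ: 7+24+7+3+7+8 = 56
HQ - E2 - A5 - P4 - Y4 - R7 - HQ: 7+15+11+10+3+12 = 58
HQ - E2 - A5 - P4 - R7 - Y4 - HQ: 7+15+11+7+3+15 = 58
HQ - E2 - A5 - Y4 - P4 - R7 - HQ: 7+15+7+10+7+12 = 58
HQ - E2 - A5 - Y4 - R7 - P4 - HQ: 7+15+7+3+7+17 = 56
HQ - E2 - A5 - R7 - P4 - Y4 - HQ: 7+15+4+7+10+15 = 58
HQ - E2 - A5 - R7 - Y4 - P4 - HQ: 7+15+4+3+10+17 = 56
HQ - E2 - Y4 - P4 - A5 - R7 - HQ: 7+22+10+11+4+12 = 66
HQ - E2 - Y4 - P4 - R7 - A5 - HQ: 7+22+10+7+4+8 = 58
… (46 more)
The minimum is 56.
One optimal route: HQ → E2 → P4 → Y4 → R7 → A5 → HQ (or its reverse).

56 m — the shortest possible round trip.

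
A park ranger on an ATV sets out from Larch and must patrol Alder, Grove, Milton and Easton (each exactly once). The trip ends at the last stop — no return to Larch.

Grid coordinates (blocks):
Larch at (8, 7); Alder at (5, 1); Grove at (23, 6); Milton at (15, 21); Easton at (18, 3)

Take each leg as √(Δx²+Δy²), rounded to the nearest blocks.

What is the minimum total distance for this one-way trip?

43 blocks — the minimum one-way total.

There are 4! = 24 possible orderings.
Larch → Alder → Grove → Milton → Easton: 7+19+17+18 = 61
Larch → Alder → Grove → Easton → Milton: 7+19+6+18 = 50
Larch → Alder → Milton → Grove → Easton: 7+22+17+6 = 52
Larch → Alder → Milton → Easton → Grove: 7+22+18+6 = 53
Larch → Alder → Easton → Grove → Milton: 7+13+6+17 = 43
Larch → Alder → Easton → Milton → Grove: 7+13+18+17 = 55
Larch → Grove → Alder → Milton → Easton: 15+19+22+18 = 74
Larch → Grove → Alder → Easton → Milton: 15+19+13+18 = 65
Larch → Grove → Milton → Alder → Easton: 15+17+22+13 = 67
Larch → Grove → Milton → Easton → Alder: 15+17+18+13 = 63
Larch → Grove → Easton → Alder → Milton: 15+6+13+22 = 56
Larch → Grove → Easton → Milton → Alder: 15+6+18+22 = 61
Larch → Milton → Alder → Grove → Easton: 16+22+19+6 = 63
Larch → Milton → Alder → Easton → Grove: 16+22+13+6 = 57
… (10 more)
The minimum is 43.
One shortest path: Larch → Alder → Easton → Grove → Milton.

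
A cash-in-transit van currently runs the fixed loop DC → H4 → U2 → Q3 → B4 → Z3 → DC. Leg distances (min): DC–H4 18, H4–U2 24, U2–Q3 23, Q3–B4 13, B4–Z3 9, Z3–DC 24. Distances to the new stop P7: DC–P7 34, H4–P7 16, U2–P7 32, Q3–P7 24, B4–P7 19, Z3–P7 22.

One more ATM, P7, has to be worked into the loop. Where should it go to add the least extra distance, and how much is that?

Minimum extra distance: 24 min, inserting P7 between H4 and U2.

Insertion cost between consecutive stops i–j is d(i,P7) + d(P7,j) − d(i,j):
  between DC and H4: 34 + 16 − 18 = 32
  between H4 and U2: 16 + 32 − 24 = 24
  between U2 and Q3: 32 + 24 − 23 = 33
  between Q3 and B4: 24 + 19 − 13 = 30
  between B4 and Z3: 19 + 22 − 9 = 32
  between Z3 and DC: 22 + 34 − 24 = 32
Cheapest insertion is between H4 and U2, adding 24.
New total = 111 + 24 = 135.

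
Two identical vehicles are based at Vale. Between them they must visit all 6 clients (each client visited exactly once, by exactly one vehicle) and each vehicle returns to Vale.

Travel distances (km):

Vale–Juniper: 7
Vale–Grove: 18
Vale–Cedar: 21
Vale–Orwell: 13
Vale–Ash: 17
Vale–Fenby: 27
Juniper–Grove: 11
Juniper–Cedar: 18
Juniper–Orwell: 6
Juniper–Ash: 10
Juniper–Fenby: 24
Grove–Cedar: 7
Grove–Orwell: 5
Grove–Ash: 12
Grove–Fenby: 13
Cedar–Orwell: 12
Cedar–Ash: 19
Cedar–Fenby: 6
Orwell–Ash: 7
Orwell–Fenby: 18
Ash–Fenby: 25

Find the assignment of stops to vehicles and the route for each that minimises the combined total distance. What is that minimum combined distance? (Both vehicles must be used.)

There are 2^5 − 1 = 31 ways to divide the 6 stops into two non-empty groups. For each, the best each vehicle can do is its own shortest tour through its group:
  {Juniper} + {Grove, Cedar, Orwell, Ash, Fenby}: 14 + 69 = 83
  {Grove} + {Juniper, Cedar, Orwell, Ash, Fenby}: 36 + 69 = 105
  {Juniper, Grove} + {Cedar, Orwell, Ash, Fenby}: 36 + 69 = 105
  {Cedar} + {Juniper, Grove, Orwell, Ash, Fenby}: 42 + 69 = 111
  {Juniper, Cedar} + {Grove, Orwell, Ash, Fenby}: 46 + 69 = 115
  {Grove, Cedar} + {Juniper, Orwell, Ash, Fenby}: 46 + 69 = 115
  … (31 splits in total)
Best: vehicle 1 Vale → Juniper → Vale = 14; vehicle 2 Vale → Cedar → Fenby → Grove → Orwell → Ash → Vale = 69; combined 83.

Minimum combined distance: 83 km.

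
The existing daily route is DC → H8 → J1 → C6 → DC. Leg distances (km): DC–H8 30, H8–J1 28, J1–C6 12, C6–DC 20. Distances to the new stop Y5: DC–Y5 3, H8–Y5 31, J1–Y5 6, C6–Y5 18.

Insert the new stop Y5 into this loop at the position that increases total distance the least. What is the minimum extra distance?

Insertion cost between consecutive stops i–j is d(i,Y5) + d(Y5,j) − d(i,j):
  between DC and H8: 3 + 31 − 30 = 4
  between H8 and J1: 31 + 6 − 28 = 9
  between J1 and C6: 6 + 18 − 12 = 12
  between C6 and DC: 18 + 3 − 20 = 1
Cheapest insertion is between C6 and DC, adding 1.
New total = 90 + 1 = 91.

Adding 1 km by placing Y5 on the C6–DC leg.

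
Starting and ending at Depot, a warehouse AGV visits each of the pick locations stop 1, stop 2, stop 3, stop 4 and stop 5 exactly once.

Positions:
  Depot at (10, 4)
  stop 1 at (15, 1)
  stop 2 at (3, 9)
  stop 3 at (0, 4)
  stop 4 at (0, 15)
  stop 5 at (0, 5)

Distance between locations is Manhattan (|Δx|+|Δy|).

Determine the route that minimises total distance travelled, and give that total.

58 — the shortest possible round trip.

With 5 stops there are 5!/2 = 60 distinct round trips (a route and its reverse cost the same).
Depot-stop 1-stop 2-stop 3-stop 4-stop 5-Depot: 8+20+8+11+10+11 = 68
Depot-stop 1-stop 2-stop 3-stop 5-stop 4-Depot: 8+20+8+1+10+21 = 68
Depot-stop 1-stop 2-stop 4-stop 3-stop 5-Depot: 8+20+9+11+1+11 = 60
Depot-stop 1-stop 2-stop 4-stop 5-stop 3-Depot: 8+20+9+10+1+10 = 58
Depot-stop 1-stop 2-stop 5-stop 3-stop 4-Depot: 8+20+7+1+11+21 = 68
Depot-stop 1-stop 2-stop 5-stop 4-stop 3-Depot: 8+20+7+10+11+10 = 66
Depot-stop 1-stop 3-stop 2-stop 4-stop 5-Depot: 8+18+8+9+10+11 = 64
Depot-stop 1-stop 3-stop 2-stop 5-stop 4-Depot: 8+18+8+7+10+21 = 72
Depot-stop 1-stop 3-stop 4-stop 2-stop 5-Depot: 8+18+11+9+7+11 = 64
Depot-stop 1-stop 3-stop 4-stop 5-stop 2-Depot: 8+18+11+10+7+12 = 66
Depot-stop 1-stop 3-stop 5-stop 2-stop 4-Depot: 8+18+1+7+9+21 = 64
Depot-stop 1-stop 3-stop 5-stop 4-stop 2-Depot: 8+18+1+10+9+12 = 58
Depot-stop 1-stop 4-stop 2-stop 3-stop 5-Depot: 8+29+9+8+1+11 = 66
Depot-stop 1-stop 4-stop 2-stop 5-stop 3-Depot: 8+29+9+7+1+10 = 64
… (46 more)
The minimum is 58.
One optimal route: Depot → stop 1 → stop 2 → stop 4 → stop 5 → stop 3 → Depot (or its reverse).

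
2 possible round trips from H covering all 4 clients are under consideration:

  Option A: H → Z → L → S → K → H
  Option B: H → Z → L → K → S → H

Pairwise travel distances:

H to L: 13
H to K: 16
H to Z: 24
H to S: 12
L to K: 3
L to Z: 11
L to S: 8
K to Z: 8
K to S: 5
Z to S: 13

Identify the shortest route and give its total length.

Shortest is Option B, total 55.

Option A: 24 + 11 + 8 + 5 + 16 = 64
Option B: 24 + 11 + 3 + 5 + 12 = 55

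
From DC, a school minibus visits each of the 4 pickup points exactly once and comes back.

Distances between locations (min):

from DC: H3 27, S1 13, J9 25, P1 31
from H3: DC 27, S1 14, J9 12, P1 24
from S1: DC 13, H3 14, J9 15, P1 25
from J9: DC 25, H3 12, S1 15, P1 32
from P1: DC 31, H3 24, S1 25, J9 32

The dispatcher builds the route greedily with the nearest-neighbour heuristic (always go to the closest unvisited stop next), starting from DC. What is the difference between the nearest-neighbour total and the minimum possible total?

Excess over optimum: 7 min.

From DC: S1=13, J9=25, H3=27, P1=31 → choose S1 (13).
From S1: H3=14, J9=15, P1=25 → choose H3 (14).
From H3: J9=12, P1=24 → choose J9 (12).
From J9: P1=32 → choose P1 (32).
NN route DC → S1 → H3 → J9 → P1 → DC costs 102.
Optimal: DC → S1 → J9 → H3 → P1 → DC costs 95 (by enumerating all 12 distinct tours).
Excess = 102 − 95 = 7.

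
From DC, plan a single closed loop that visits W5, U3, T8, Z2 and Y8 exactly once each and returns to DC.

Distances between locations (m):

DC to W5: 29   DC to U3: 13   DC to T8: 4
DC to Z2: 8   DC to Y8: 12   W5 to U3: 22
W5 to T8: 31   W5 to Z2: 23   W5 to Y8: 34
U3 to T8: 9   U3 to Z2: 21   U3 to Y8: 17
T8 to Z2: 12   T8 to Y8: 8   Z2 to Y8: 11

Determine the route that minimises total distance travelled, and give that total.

DC→W5→U3→T8→Z2→Y8→DC: 29+22+9+12+11+12 = 95
DC→W5→U3→T8→Y8→Z2→DC: 29+22+9+8+11+8 = 87
DC→W5→U3→Z2→T8→Y8→DC: 29+22+21+12+8+12 = 104
DC→W5→U3→Z2→Y8→T8→DC: 29+22+21+11+8+4 = 95
DC→W5→U3→Y8→T8→Z2→DC: 29+22+17+8+12+8 = 96
DC→W5→U3→Y8→Z2→T8→DC: 29+22+17+11+12+4 = 95
DC→W5→T8→U3→Z2→Y8→DC: 29+31+9+21+11+12 = 113
DC→W5→T8→U3→Y8→Z2→DC: 29+31+9+17+11+8 = 105
DC→W5→T8→Z2→U3→Y8→DC: 29+31+12+21+17+12 = 122
DC→W5→T8→Z2→Y8→U3→DC: 29+31+12+11+17+13 = 113
DC→W5→T8→Y8→U3→Z2→DC: 29+31+8+17+21+8 = 114
DC→W5→T8→Y8→Z2→U3→DC: 29+31+8+11+21+13 = 113
DC→W5→Z2→U3→T8→Y8→DC: 29+23+21+9+8+12 = 102
DC→W5→Z2→U3→Y8→T8→DC: 29+23+21+17+8+4 = 102
… (46 more)
DC→U3→W5→Z2→Y8→T8→DC: 13+22+23+11+8+4 = 81  ← best
The minimum is 81.
One optimal route: DC → U3 → W5 → Z2 → Y8 → T8 → DC (or its reverse).

Shortest round trip = 81 m.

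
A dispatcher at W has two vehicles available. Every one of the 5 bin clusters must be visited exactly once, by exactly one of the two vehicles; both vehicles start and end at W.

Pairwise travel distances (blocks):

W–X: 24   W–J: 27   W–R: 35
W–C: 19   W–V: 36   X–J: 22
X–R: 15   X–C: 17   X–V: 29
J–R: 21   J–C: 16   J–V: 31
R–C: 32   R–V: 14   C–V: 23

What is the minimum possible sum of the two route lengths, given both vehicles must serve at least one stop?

There are 2^4 − 1 = 15 ways to divide the 5 stops into two non-empty groups. For each, the best each vehicle can do is its own shortest tour through its group:
  {X} + {J, R, C, V}: 48 + 104 = 152
  {J} + {X, R, C, V}: 54 + 95 = 149
  {X, J} + {R, C, V}: 73 + 91 = 164
  {R} + {X, J, C, V}: 70 + 119 = 189
  {X, R} + {J, C, V}: 74 + 100 = 174
  {J, R} + {X, C, V}: 83 + 95 = 178
  … (15 splits in total)
Best: vehicle 1 W → J → W = 54; vehicle 2 W → X → R → V → C → W = 95; combined 149.

Minimum combined distance: 149 blocks.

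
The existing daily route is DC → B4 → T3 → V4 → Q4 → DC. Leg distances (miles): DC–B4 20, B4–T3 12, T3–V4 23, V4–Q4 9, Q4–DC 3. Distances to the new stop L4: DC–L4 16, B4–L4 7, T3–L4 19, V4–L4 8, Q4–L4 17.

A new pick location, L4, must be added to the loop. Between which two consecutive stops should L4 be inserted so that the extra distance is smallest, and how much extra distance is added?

Insertion cost between consecutive stops i–j is d(i,L4) + d(L4,j) − d(i,j):
  between DC and B4: 16 + 7 − 20 = 3
  between B4 and T3: 7 + 19 − 12 = 14
  between T3 and V4: 19 + 8 − 23 = 4
  between V4 and Q4: 8 + 17 − 9 = 16
  between Q4 and DC: 17 + 16 − 3 = 30
Cheapest insertion is between DC and B4, adding 3.
New total = 67 + 3 = 70.

Minimum extra distance: 3 miles, inserting L4 between DC and B4.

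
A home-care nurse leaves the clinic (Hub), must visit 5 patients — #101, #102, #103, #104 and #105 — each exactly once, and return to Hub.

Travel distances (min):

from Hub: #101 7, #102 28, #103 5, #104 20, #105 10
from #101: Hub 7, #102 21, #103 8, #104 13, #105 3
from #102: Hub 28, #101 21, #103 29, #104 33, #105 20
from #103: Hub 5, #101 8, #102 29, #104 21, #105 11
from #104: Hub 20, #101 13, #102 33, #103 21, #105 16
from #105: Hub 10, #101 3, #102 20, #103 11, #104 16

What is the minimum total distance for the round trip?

89 min — the shortest possible round trip.

With 5 stops there are 5!/2 = 60 distinct round trips (a route and its reverse cost the same).
Hub - #101 - #102 - #103 - #104 - #105 - Hub: 7+21+29+21+16+10 = 104
Hub - #101 - #102 - #103 - #105 - #104 - Hub: 7+21+29+11+16+20 = 104
Hub - #101 - #102 - #104 - #103 - #105 - Hub: 7+21+33+21+11+10 = 103
Hub - #101 - #102 - #104 - #105 - #103 - Hub: 7+21+33+16+11+5 = 93
Hub - #101 - #102 - #105 - #103 - #104 - Hub: 7+21+20+11+21+20 = 100
Hub - #101 - #102 - #105 - #104 - #103 - Hub: 7+21+20+16+21+5 = 90
Hub - #101 - #103 - #102 - #104 - #105 - Hub: 7+8+29+33+16+10 = 103
Hub - #101 - #103 - #102 - #105 - #104 - Hub: 7+8+29+20+16+20 = 100
Hub - #101 - #103 - #104 - #102 - #105 - Hub: 7+8+21+33+20+10 = 99
Hub - #101 - #103 - #104 - #105 - #102 - Hub: 7+8+21+16+20+28 = 100
Hub - #101 - #103 - #105 - #102 - #104 - Hub: 7+8+11+20+33+20 = 99
Hub - #101 - #103 - #105 - #104 - #102 - Hub: 7+8+11+16+33+28 = 103
Hub - #101 - #104 - #102 - #103 - #105 - Hub: 7+13+33+29+11+10 = 103
Hub - #101 - #104 - #102 - #105 - #103 - Hub: 7+13+33+20+11+5 = 89
… (46 more)
The minimum is 89.
One optimal route: Hub → #101 → #104 → #102 → #105 → #103 → Hub (or its reverse).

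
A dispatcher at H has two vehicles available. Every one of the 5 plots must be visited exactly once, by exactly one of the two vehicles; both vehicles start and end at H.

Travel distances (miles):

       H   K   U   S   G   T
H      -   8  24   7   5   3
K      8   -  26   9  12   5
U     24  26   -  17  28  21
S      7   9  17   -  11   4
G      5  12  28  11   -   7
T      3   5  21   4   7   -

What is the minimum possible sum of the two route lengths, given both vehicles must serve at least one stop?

Check every non-empty split of the stops between the two vehicles; for each half take its own optimal tour:
  {K} + {U, S, G, T}: 16 + 57 = 73
  {U} + {K, S, G, T}: 48 + 33 = 81
  {K, U} + {S, G, T}: 58 + 23 = 81
  {S} + {K, U, G, T}: 14 + 67 = 81
  {K, S} + {U, G, T}: 24 + 57 = 81
  {U, S} + {K, G, T}: 48 + 25 = 73
  … (15 splits in total)
  {G} + {K, U, S, T}: 10 + 58 = 68  ← best
Best: vehicle 1 H → G → H = 10; vehicle 2 H → K → U → S → T → H = 58; combined 68.

68 miles — the smallest possible combined total.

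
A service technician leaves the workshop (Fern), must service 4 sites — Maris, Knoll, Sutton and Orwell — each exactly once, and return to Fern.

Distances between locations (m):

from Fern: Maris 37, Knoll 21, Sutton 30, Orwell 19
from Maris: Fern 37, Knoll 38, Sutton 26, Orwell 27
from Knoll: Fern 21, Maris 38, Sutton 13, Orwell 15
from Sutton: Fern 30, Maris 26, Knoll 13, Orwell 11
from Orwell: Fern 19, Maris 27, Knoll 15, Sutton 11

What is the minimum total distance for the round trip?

Shortest round trip = 106 m.

With 4 stops there are 4!/2 = 12 distinct round trips (a route and its reverse cost the same).
Fern - Maris - Knoll - Sutton - Orwell - Fern: 37+38+13+11+19 = 118
Fern - Maris - Knoll - Orwell - Sutton - Fern: 37+38+15+11+30 = 131
Fern - Maris - Sutton - Knoll - Orwell - Fern: 37+26+13+15+19 = 110
Fern - Maris - Sutton - Orwell - Knoll - Fern: 37+26+11+15+21 = 110
Fern - Maris - Orwell - Knoll - Sutton - Fern: 37+27+15+13+30 = 122
Fern - Maris - Orwell - Sutton - Knoll - Fern: 37+27+11+13+21 = 109
Fern - Knoll - Maris - Sutton - Orwell - Fern: 21+38+26+11+19 = 115
Fern - Knoll - Maris - Orwell - Sutton - Fern: 21+38+27+11+30 = 127
Fern - Knoll - Sutton - Maris - Orwell - Fern: 21+13+26+27+19 = 106
Fern - Knoll - Orwell - Maris - Sutton - Fern: 21+15+27+26+30 = 119
Fern - Sutton - Maris - Knoll - Orwell - Fern: 30+26+38+15+19 = 128
Fern - Sutton - Knoll - Maris - Orwell - Fern: 30+13+38+27+19 = 127
The minimum is 106.
One optimal route: Fern → Knoll → Sutton → Maris → Orwell → Fern (or its reverse).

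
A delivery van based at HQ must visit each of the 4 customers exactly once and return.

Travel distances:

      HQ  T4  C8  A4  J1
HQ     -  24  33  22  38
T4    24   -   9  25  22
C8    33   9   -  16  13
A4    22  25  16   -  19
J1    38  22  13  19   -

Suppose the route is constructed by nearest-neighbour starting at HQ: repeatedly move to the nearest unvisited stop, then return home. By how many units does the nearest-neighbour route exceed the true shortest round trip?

From HQ: A4=22, T4=24, C8=33, J1=38 → choose A4 (22).
From A4: C8=16, J1=19, T4=25 → choose C8 (16).
From C8: T4=9, J1=13 → choose T4 (9).
From T4: J1=22 → choose J1 (22).
NN route HQ → A4 → C8 → T4 → J1 → HQ costs 107.
Optimal: HQ → T4 → C8 → J1 → A4 → HQ costs 87 (by enumerating all 12 distinct tours).
Excess = 107 − 87 = 20.

20 longer than the optimal tour.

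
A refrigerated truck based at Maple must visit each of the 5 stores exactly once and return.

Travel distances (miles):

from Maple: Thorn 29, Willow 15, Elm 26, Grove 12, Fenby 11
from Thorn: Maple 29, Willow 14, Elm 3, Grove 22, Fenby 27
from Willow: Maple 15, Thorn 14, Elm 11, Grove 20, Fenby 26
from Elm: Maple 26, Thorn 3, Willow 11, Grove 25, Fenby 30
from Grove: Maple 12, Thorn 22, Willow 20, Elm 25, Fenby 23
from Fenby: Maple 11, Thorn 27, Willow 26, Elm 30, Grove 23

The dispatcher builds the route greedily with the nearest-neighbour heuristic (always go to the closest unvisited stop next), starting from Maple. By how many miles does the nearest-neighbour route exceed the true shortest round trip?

The nearest-neighbour route is 13 miles longer than optimal.

From Maple: Fenby=11, Grove=12, Willow=15, Elm=26, Thorn=29 → choose Fenby (11).
From Fenby: Grove=23, Willow=26, Thorn=27, Elm=30 → choose Grove (23).
From Grove: Willow=20, Thorn=22, Elm=25 → choose Willow (20).
From Willow: Elm=11, Thorn=14 → choose Elm (11).
From Elm: Thorn=3 → choose Thorn (3).
NN route Maple → Fenby → Grove → Willow → Elm → Thorn → Maple costs 97.
Optimal: Maple → Grove → Willow → Elm → Thorn → Fenby → Maple costs 84 (by enumerating all 60 distinct tours).
Excess = 97 − 84 = 13.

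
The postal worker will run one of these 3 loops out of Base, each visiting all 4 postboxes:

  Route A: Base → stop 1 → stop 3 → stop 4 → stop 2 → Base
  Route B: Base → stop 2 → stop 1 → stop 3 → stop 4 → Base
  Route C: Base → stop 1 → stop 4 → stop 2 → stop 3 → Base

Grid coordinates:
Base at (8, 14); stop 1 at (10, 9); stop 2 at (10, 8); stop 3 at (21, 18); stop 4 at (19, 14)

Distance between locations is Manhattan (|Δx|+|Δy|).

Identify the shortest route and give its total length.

Route A: 7 + 20 + 6 + 15 + 8 = 56
Route B: 8 + 1 + 20 + 6 + 11 = 46
Route C: 7 + 14 + 15 + 21 + 17 = 74

46 — Route B is the shortest.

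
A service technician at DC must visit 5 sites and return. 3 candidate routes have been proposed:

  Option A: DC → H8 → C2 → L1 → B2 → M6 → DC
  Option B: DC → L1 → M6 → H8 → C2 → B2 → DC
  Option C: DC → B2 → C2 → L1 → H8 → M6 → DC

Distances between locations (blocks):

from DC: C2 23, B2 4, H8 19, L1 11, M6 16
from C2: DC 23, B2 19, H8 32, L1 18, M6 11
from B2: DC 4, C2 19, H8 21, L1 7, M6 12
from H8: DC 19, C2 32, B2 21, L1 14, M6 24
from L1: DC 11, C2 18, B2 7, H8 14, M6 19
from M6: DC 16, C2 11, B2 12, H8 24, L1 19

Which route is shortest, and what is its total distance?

Option A: 19 + 32 + 18 + 7 + 12 + 16 = 104
Option B: 11 + 19 + 24 + 32 + 19 + 4 = 109
Option C: 4 + 19 + 18 + 14 + 24 + 16 = 95

Shortest is Option C, total 95 blocks.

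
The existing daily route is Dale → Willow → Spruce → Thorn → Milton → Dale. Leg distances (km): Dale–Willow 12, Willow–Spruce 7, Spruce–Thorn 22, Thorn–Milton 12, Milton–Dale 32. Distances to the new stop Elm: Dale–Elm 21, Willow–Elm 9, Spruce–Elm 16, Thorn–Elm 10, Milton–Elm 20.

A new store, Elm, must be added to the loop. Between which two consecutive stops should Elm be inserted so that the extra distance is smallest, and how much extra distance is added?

Insertion cost between consecutive stops i–j is d(i,Elm) + d(Elm,j) − d(i,j):
  between Dale and Willow: 21 + 9 − 12 = 18
  between Willow and Spruce: 9 + 16 − 7 = 18
  between Spruce and Thorn: 16 + 10 − 22 = 4
  between Thorn and Milton: 10 + 20 − 12 = 18
  between Milton and Dale: 20 + 21 − 32 = 9
Cheapest insertion is between Spruce and Thorn, adding 4.
New total = 85 + 4 = 89.

+4 km — insert Elm between Spruce and Thorn.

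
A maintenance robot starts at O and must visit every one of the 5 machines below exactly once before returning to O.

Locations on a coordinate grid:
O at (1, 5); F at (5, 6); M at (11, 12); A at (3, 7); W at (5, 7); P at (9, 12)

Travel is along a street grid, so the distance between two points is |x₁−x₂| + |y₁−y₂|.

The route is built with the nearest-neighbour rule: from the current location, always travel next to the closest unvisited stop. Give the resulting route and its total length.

From O: distances to unvisited — A=4, F=5, W=6, P=15, M=17. Nearest is A (4).
From A: distances to unvisited — W=2, F=3, P=11, M=13. Nearest is W (2).
From W: distances to unvisited — F=1, P=9, M=11. Nearest is F (1).
From F: distances to unvisited — P=10, M=12. Nearest is P (10).
From P: distances to unvisited — M=2. Nearest is M (2).
Return M→O: 17.
Total = 4 + 2 + 1 + 10 + 2 + 17 = 36.

36 along O → A → W → F → P → M → O.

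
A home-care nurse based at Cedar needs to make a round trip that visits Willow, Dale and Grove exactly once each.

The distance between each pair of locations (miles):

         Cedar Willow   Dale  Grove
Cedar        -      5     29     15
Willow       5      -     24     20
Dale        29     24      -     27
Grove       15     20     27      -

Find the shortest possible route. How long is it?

Shortest round trip = 71 miles.

Cedar - Willow - Dale - Grove - Cedar: 5+24+27+15 = 71
Cedar - Willow - Grove - Dale - Cedar: 5+20+27+29 = 81
Cedar - Dale - Willow - Grove - Cedar: 29+24+20+15 = 88
The minimum is 71.
One optimal route: Cedar → Willow → Dale → Grove → Cedar (or its reverse).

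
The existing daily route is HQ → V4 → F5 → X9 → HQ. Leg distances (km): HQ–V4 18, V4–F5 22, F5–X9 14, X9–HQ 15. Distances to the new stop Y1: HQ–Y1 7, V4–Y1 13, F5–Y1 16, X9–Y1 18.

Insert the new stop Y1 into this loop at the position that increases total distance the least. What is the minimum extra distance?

Insertion cost between consecutive stops i–j is d(i,Y1) + d(Y1,j) − d(i,j):
  between HQ and V4: 7 + 13 − 18 = 2
  between V4 and F5: 13 + 16 − 22 = 7
  between F5 and X9: 16 + 18 − 14 = 20
  between X9 and HQ: 18 + 7 − 15 = 10
Cheapest insertion is between HQ and V4, adding 2.
New total = 69 + 2 = 71.

Minimum extra distance: 2 km, inserting Y1 between HQ and V4.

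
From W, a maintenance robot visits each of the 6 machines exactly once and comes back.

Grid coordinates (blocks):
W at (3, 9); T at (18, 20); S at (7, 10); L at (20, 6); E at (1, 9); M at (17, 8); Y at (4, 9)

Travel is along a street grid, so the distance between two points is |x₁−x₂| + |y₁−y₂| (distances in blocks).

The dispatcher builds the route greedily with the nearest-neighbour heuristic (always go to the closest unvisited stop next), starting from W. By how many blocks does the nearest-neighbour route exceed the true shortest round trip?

W: Y=1, E=2, S=5, M=15, L=20, T=26 ⇒ Y
Y: E=3, S=4, M=14, L=19, T=25 ⇒ E
E: S=7, M=17, L=22, T=28 ⇒ S
S: M=12, L=17, T=21 ⇒ M
M: L=5, T=13 ⇒ L
L: T=16 ⇒ T
NN route W → Y → E → S → M → L → T → W costs 70.
Optimal: W → S → T → L → M → Y → E → W costs 66 (by enumerating all 360 distinct tours).
Excess = 70 − 66 = 4.

Excess over optimum: 4 blocks.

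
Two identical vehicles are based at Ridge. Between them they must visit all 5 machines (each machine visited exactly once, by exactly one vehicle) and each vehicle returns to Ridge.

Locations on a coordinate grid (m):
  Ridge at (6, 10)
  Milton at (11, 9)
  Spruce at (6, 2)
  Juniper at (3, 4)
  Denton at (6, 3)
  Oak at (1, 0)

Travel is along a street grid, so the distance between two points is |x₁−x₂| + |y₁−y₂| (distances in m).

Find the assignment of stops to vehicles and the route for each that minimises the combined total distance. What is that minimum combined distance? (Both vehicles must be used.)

Try each way of splitting the stops between the two vehicles (each non-empty) and, for each split, find the best tour for each vehicle:
  {Milton} + {Spruce, Juniper, Denton, Oak}: 12 + 30 = 42
  {Spruce} + {Milton, Juniper, Denton, Oak}: 16 + 40 = 56
  {Milton, Spruce} + {Juniper, Denton, Oak}: 26 + 30 = 56
  {Juniper} + {Milton, Spruce, Denton, Oak}: 18 + 40 = 58
  {Milton, Juniper} + {Spruce, Denton, Oak}: 28 + 30 = 58
  {Spruce, Juniper} + {Milton, Denton, Oak}: 22 + 40 = 62
  … (15 splits in total)
Best: vehicle 1 Ridge → Milton → Ridge = 12; vehicle 2 Ridge → Juniper → Oak → Spruce → Denton → Ridge = 30; combined 42.

Minimum combined distance: 42 m.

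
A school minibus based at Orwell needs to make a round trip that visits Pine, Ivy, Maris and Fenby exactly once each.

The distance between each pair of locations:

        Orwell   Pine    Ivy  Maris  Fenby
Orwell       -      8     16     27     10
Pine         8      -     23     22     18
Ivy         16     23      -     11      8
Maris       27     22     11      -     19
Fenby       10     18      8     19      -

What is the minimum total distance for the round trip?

Orwell-Pine-Ivy-Maris-Fenby-Orwell: 8+23+11+19+10 = 71
Orwell-Pine-Ivy-Fenby-Maris-Orwell: 8+23+8+19+27 = 85
Orwell-Pine-Maris-Ivy-Fenby-Orwell: 8+22+11+8+10 = 59
Orwell-Pine-Maris-Fenby-Ivy-Orwell: 8+22+19+8+16 = 73
Orwell-Pine-Fenby-Ivy-Maris-Orwell: 8+18+8+11+27 = 72
Orwell-Pine-Fenby-Maris-Ivy-Orwell: 8+18+19+11+16 = 72
Orwell-Ivy-Pine-Maris-Fenby-Orwell: 16+23+22+19+10 = 90
Orwell-Ivy-Pine-Fenby-Maris-Orwell: 16+23+18+19+27 = 103
Orwell-Ivy-Maris-Pine-Fenby-Orwell: 16+11+22+18+10 = 77
Orwell-Ivy-Fenby-Pine-Maris-Orwell: 16+8+18+22+27 = 91
Orwell-Maris-Pine-Ivy-Fenby-Orwell: 27+22+23+8+10 = 90
Orwell-Maris-Ivy-Pine-Fenby-Orwell: 27+11+23+18+10 = 89
The minimum is 59.
One optimal route: Orwell → Pine → Maris → Ivy → Fenby → Orwell (or its reverse).

59 — the shortest possible round trip.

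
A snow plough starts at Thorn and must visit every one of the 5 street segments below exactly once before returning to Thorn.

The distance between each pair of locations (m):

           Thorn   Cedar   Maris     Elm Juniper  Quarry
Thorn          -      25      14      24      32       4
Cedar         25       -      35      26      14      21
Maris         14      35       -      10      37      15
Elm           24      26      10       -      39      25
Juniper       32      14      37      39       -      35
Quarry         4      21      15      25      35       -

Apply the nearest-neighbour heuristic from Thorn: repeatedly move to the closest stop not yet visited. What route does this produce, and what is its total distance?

From Thorn: distances to unvisited — Quarry=4, Maris=14, Elm=24, Cedar=25, Juniper=32. Nearest is Quarry (4).
From Quarry: distances to unvisited — Maris=15, Cedar=21, Elm=25, Juniper=35. Nearest is Maris (15).
From Maris: distances to unvisited — Elm=10, Cedar=35, Juniper=37. Nearest is Elm (10).
From Elm: distances to unvisited — Cedar=26, Juniper=39. Nearest is Cedar (26).
From Cedar: distances to unvisited — Juniper=14. Nearest is Juniper (14).
Return Juniper→Thorn: 32.
Total = 4 + 15 + 10 + 26 + 14 + 32 = 101.

101 m along Thorn → Quarry → Maris → Elm → Cedar → Juniper → Thorn.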